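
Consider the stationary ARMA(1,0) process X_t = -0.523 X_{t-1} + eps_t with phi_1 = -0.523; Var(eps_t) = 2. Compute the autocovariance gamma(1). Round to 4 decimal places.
\gamma(1) = -1.4398

Multiply the model equation by X_{t-k} and take expectations. With theta_0 = psi_0 = 1 and psi_j the MA(infinity) weights, this gives
  gamma(k) - sum_i phi_i gamma(k-i) = c_k,
  c_k = sigma^2 * sum_{j=k..q} theta_j psi_{j-k}   (c_k = 0 for k > q),
using gamma(-m) = gamma(m).
Pure AR (q = 0): c_0 = sigma^2 = 2, c_k = 0 for k >= 1.
Equations for k = 0 and k = 1 (AR order 1):
  gamma(0) = phi_1 gamma(1) + c_0
  gamma(1) = phi_1 gamma(0) + c_1
Substituting the second into the first: gamma(0) (1 - phi_1^2) = c_0 + phi_1 c_1, so
  gamma(0) = c_0 / (1 - phi_1^2) = 2 / (1 - (-0.523)^2) = 2 / 0.726471 = 2.753035.
  gamma(1) = phi_1 gamma(0) = (-0.523)(2.753035) = -1.439837.
Therefore gamma(1) = -1.4398 (to 4 decimal places).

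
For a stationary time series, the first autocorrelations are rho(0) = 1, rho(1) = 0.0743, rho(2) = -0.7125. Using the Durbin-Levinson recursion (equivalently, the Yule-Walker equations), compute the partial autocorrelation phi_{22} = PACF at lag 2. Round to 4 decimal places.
\phi_{22} = -0.7220

The PACF at lag k is phi_{kk}, the last component of the solution
to the Yule-Walker system G_k phi = r_k where
  (G_k)_{ij} = rho(|i - j|), (r_k)_i = rho(i), i,j = 1..k.
Equivalently, Durbin-Levinson gives phi_{kk} iteratively:
  phi_{11} = rho(1)
  phi_{kk} = [rho(k) - sum_{j=1..k-1} phi_{k-1,j} rho(k-j)]
            / [1 - sum_{j=1..k-1} phi_{k-1,j} rho(j)],
  phi_{k,j} = phi_{k-1,j} - phi_{kk} phi_{k-1,k-j},  j = 1..k-1.
Step k = 1:
  phi_11 = rho(1) = 0.0743.
Step k = 2:
  phi_22 = [rho(2) - phi_11 rho(1)] / [1 - phi_11 rho(1)] = [-0.7125 - (0.0743)(0.0743)] / [1 - (0.0743)(0.0743)]
         = -0.71802049 / 0.99447951 = -0.722.
Therefore phi_{22} = -0.7220.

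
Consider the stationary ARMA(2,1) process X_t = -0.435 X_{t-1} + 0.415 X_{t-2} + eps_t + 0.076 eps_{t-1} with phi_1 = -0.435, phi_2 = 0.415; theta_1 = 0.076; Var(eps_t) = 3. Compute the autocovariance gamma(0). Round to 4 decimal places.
\gamma(0) = 7.2370

Multiply the model equation by X_{t-k} and take expectations. With theta_0 = psi_0 = 1 and psi_j the MA(infinity) weights, this gives
  gamma(k) - sum_i phi_i gamma(k-i) = c_k,
  c_k = sigma^2 * sum_{j=k..q} theta_j psi_{j-k}   (c_k = 0 for k > q),
using gamma(-m) = gamma(m).
psi-weights needed (psi_j = theta_j + sum_i phi_i psi_{j-i}):
  psi_1 = theta_1 + phi_1 = 0.076 + (-0.435) = -0.359
Right-hand sides:
  c_0 = sigma^2 (1 + theta_1 psi_1) = 3 * (1 + (0.076)(-0.359)) = 3 * 0.972716 = 2.918148
  c_1 = sigma^2 theta_1 = 3 * (0.076) = 0.228
  c_2 = 0
Equations for k = 0, 1, 2 (AR order 2, c_2 = 0):
  (E0) gamma(0) = phi_1 gamma(1) + phi_2 gamma(2) + c_0
  (E1) gamma(1) = phi_1 gamma(0) + phi_2 gamma(1) + c_1
  (E2) gamma(2) = phi_1 gamma(1) + phi_2 gamma(0)
From (E1): gamma(1) = A gamma(0) + B with
  A = phi_1 / (1 - phi_2) = -0.435 / 0.585 = -0.74359,   B = c_1 / (1 - phi_2) = 0.228 / 0.585 = 0.389744.
Insert (E2) into (E0): gamma(0) (1 - phi_2^2) = phi_1 (1 + phi_2) gamma(1) + c_0.
  phi_1 (1 + phi_2) = (-0.435)(1.415) = -0.615525,   1 - phi_2^2 = 0.827775.
Replace gamma(1) by A gamma(0) + B and collect gamma(0):
  gamma(0) [0.827775 - (-0.615525)(-0.74359)] = (-0.615525)(0.389744) + 2.918148
  gamma(0) * 0.370077 = 2.678251
  gamma(0) = 2.678251 / 0.370077 = 7.237012.
Therefore gamma(0) = 7.2370 (to 4 decimal places).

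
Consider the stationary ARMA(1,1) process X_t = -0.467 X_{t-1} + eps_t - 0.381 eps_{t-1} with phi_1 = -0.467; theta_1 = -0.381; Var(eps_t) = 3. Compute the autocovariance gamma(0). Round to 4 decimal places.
\gamma(0) = 5.7590

Multiply the model equation by X_{t-k} and take expectations. With theta_0 = psi_0 = 1 and psi_j the MA(infinity) weights, this gives
  gamma(k) - sum_i phi_i gamma(k-i) = c_k,
  c_k = sigma^2 * sum_{j=k..q} theta_j psi_{j-k}   (c_k = 0 for k > q),
using gamma(-m) = gamma(m).
psi-weights needed (psi_j = theta_j + sum_i phi_i psi_{j-i}):
  psi_1 = theta_1 + phi_1 = -0.381 + (-0.467) = -0.848
Right-hand sides:
  c_0 = sigma^2 (1 + theta_1 psi_1) = 3 * (1 + (-0.381)(-0.848)) = 3 * 1.323088 = 3.969264
  c_1 = sigma^2 theta_1 = 3 * (-0.381) = -1.143
  c_2 = 0
Equations for k = 0 and k = 1 (AR order 1):
  gamma(0) = phi_1 gamma(1) + c_0
  gamma(1) = phi_1 gamma(0) + c_1
Substituting the second into the first: gamma(0) (1 - phi_1^2) = c_0 + phi_1 c_1, so
  gamma(0) = (c_0 + phi_1 c_1) / (1 - phi_1^2) = (3.969264 + (-0.467)(-1.143)) / (1 - (-0.467)^2) = 4.503045 / 0.781911 = 5.759025.
Therefore gamma(0) = 5.7590 (to 4 decimal places).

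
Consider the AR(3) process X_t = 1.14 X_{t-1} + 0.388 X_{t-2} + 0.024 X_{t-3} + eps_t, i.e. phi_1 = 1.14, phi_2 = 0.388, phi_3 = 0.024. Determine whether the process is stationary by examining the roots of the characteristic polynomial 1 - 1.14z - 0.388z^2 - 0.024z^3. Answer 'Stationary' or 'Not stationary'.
\text{Not stationary}

The AR(p) characteristic polynomial is P(z) = 1 - 1.14z - 0.388z^2 - 0.024z^3.
Stationarity requires all roots to lie outside the unit circle, i.e. |z| > 1 for every root.
Degree 3: look for a simple real root z0 first, then factor out (1 - z/z0) and solve the remaining quadratic.
Testing z0 = -5: P(-5) = 1 + (-1.14)(-5) + (-0.388)(-5)^2 + (-0.024)(-5)^3
  = 1 + (5.7) + (-9.7) + (3) = 0.  So z_0 = -5 is a root, |z_0| = 5.
Divide out the factor (1 + 0.2 z) = (1 - z/z0) (since 1/z0 = -0.2):
  P(z) = (1 + 0.2 z)(1 + (-1.34) z + (-0.12) z^2)
  [check: z-coef -1.34 - (-0.2) = -1.14; z^2-coef -0.12 - (-0.2)(-1.34) = -0.388; z^3-coef -(-0.2)(-0.12) = -0.024.]
Remaining roots from the quadratic factor 1 + (-1.34) z + (-0.12) z^2:
  Set 1 + (-1.34) z + (-0.12) z^2 = 0, i.e. a z^2 + b z + c = 0 with a = -0.12, b = -1.34, c = 1.
  Discriminant D = b^2 - 4ac = (-1.34)^2 - 4*(-0.12)*1 = 1.7956 - (-0.48) = 2.2756.
  D >= 0, so the roots are real: z = (-b +/- sqrt(D)) / (2a) = (1.34 +/- 1.508509) / (-0.24).
    z_1 = (1.34 + 1.508509) / (-0.24) = -11.8688,   |z_1| = 11.8688.
    z_2 = (1.34 - 1.508509) / (-0.24) = 0.7021,   |z_2| = 0.7021.
Moduli of all roots: 5.0000, 11.8688, 0.7021.
All moduli strictly greater than 1? No.
Verdict: Not stationary.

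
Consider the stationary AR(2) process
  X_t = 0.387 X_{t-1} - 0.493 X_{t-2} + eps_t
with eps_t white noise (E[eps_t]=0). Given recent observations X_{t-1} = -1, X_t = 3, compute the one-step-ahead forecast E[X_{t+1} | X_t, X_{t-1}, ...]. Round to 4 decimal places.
E[X_{t+1} \mid \mathcal F_t] = 1.6540

For an AR(p) model X_t = c + sum_i phi_i X_{t-i} + eps_t, the
one-step-ahead conditional mean is
  E[X_{t+1} | X_t, ...] = c + sum_i phi_i X_{t+1-i}.
Substitute known values:
  E[X_{t+1} | ...] = (0.387) * (3) + (-0.493) * (-1)
                   = 1.6540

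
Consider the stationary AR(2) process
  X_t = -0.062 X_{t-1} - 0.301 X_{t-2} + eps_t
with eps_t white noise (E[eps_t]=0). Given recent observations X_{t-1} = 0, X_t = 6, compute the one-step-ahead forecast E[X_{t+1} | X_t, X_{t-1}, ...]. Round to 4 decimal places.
E[X_{t+1} \mid \mathcal F_t] = -0.3720

For an AR(p) model X_t = c + sum_i phi_i X_{t-i} + eps_t, the
one-step-ahead conditional mean is
  E[X_{t+1} | X_t, ...] = c + sum_i phi_i X_{t+1-i}.
Substitute known values:
  E[X_{t+1} | ...] = (-0.062) * (6) + (-0.301) * (0)
                   = -0.3720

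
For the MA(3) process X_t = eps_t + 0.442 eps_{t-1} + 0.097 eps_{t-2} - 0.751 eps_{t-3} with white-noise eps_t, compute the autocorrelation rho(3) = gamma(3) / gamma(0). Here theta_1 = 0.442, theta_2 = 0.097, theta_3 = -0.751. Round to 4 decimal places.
\rho(3) = -0.4246

For an MA(q) process with theta_0 = 1, the autocovariance is
  gamma(k) = sigma^2 * sum_{i=0..q-k} theta_i * theta_{i+k},
and rho(k) = gamma(k) / gamma(0). Sigma^2 cancels.
  numerator   = (1)*(-0.751) = -0.751.
  denominator = (1)^2 + (0.442)^2 + (0.097)^2 + (-0.751)^2 = 1.768774.
  rho(3) = -0.751 / 1.768774 = -0.4246.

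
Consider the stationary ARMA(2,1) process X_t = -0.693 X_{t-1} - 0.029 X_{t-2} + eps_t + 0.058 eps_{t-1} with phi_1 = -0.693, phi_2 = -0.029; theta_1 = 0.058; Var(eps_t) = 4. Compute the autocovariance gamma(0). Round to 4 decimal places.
\gamma(0) = 6.7786

Multiply the model equation by X_{t-k} and take expectations. With theta_0 = psi_0 = 1 and psi_j the MA(infinity) weights, this gives
  gamma(k) - sum_i phi_i gamma(k-i) = c_k,
  c_k = sigma^2 * sum_{j=k..q} theta_j psi_{j-k}   (c_k = 0 for k > q),
using gamma(-m) = gamma(m).
psi-weights needed (psi_j = theta_j + sum_i phi_i psi_{j-i}):
  psi_1 = theta_1 + phi_1 = 0.058 + (-0.693) = -0.635
Right-hand sides:
  c_0 = sigma^2 (1 + theta_1 psi_1) = 4 * (1 + (0.058)(-0.635)) = 4 * 0.96317 = 3.85268
  c_1 = sigma^2 theta_1 = 4 * (0.058) = 0.232
  c_2 = 0
Equations for k = 0, 1, 2 (AR order 2, c_2 = 0):
  (E0) gamma(0) = phi_1 gamma(1) + phi_2 gamma(2) + c_0
  (E1) gamma(1) = phi_1 gamma(0) + phi_2 gamma(1) + c_1
  (E2) gamma(2) = phi_1 gamma(1) + phi_2 gamma(0)
From (E1): gamma(1) = A gamma(0) + B with
  A = phi_1 / (1 - phi_2) = -0.693 / 1.029 = -0.673469,   B = c_1 / (1 - phi_2) = 0.232 / 1.029 = 0.225462.
Insert (E2) into (E0): gamma(0) (1 - phi_2^2) = phi_1 (1 + phi_2) gamma(1) + c_0.
  phi_1 (1 + phi_2) = (-0.693)(0.971) = -0.672903,   1 - phi_2^2 = 0.999159.
Replace gamma(1) by A gamma(0) + B and collect gamma(0):
  gamma(0) [0.999159 - (-0.672903)(-0.673469)] = (-0.672903)(0.225462) + 3.85268
  gamma(0) * 0.545979 = 3.700966
  gamma(0) = 3.700966 / 0.545979 = 6.778582.
Therefore gamma(0) = 6.7786 (to 4 decimal places).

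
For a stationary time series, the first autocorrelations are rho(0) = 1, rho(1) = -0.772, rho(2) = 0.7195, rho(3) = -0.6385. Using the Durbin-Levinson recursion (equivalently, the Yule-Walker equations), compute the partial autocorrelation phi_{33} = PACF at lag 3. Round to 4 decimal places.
\phi_{33} = -0.0460

The PACF at lag k is phi_{kk}, the last component of the solution
to the Yule-Walker system G_k phi = r_k where
  (G_k)_{ij} = rho(|i - j|), (r_k)_i = rho(i), i,j = 1..k.
Equivalently, Durbin-Levinson gives phi_{kk} iteratively:
  phi_{11} = rho(1)
  phi_{kk} = [rho(k) - sum_{j=1..k-1} phi_{k-1,j} rho(k-j)]
            / [1 - sum_{j=1..k-1} phi_{k-1,j} rho(j)],
  phi_{k,j} = phi_{k-1,j} - phi_{kk} phi_{k-1,k-j},  j = 1..k-1.
Step k = 1:
  phi_11 = rho(1) = -0.772.
Step k = 2:
  phi_22 = [rho(2) - phi_11 rho(1)] / [1 - phi_11 rho(1)] = [0.7195 - (-0.772)(-0.772)] / [1 - (-0.772)(-0.772)]
         = 0.123516 / 0.404016 = 0.305721.
  Update: phi_21 = phi_11 - phi_22 phi_11 = -0.772 - (0.305721)(-0.772) = -0.535984.
Step k = 3:
  phi_33 = [rho(3) - phi_21 rho(2) - phi_22 rho(1)] / [1 - phi_21 rho(1) - phi_22 rho(2)]
    numerator   = -0.6385 - (-0.535984)(0.7195) - (0.305721)(-0.772) = -0.01684343
    denominator = 1 - (-0.535984)(-0.772) - (0.305721)(0.7195) = 0.36625462
  phi_33 = -0.01684343 / 0.36625462 = -0.046.
Therefore phi_{33} = -0.0460.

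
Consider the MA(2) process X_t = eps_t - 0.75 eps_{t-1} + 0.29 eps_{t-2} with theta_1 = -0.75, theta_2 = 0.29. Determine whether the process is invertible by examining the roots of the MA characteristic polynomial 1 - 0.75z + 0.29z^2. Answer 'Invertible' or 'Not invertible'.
\text{Invertible}

The MA(q) characteristic polynomial is P(z) = 1 - 0.75z + 0.29z^2.
Invertibility requires all roots to lie outside the unit circle, i.e. |z| > 1 for every root.
Set 1 + (-0.75) z + (0.29) z^2 = 0, i.e. a z^2 + b z + c = 0 with a = 0.29, b = -0.75, c = 1.
Discriminant D = b^2 - 4ac = (-0.75)^2 - 4*(0.29)*1 = 0.5625 - (1.16) = -0.5975.
D < 0, so the roots are the complex-conjugate pair z = (-b +/- i sqrt(-D)) / (2a) = 1.2931 +/- 1.3327i.
For a conjugate pair |z|^2 = z * conj(z) = (product of roots) = c/a = 1/(0.29) = 3.448276, so |z| = sqrt(3.448276) = 1.857 for both roots.
Moduli of all roots: 1.8570, 1.8570.
All moduli strictly greater than 1? Yes.
Verdict: Invertible.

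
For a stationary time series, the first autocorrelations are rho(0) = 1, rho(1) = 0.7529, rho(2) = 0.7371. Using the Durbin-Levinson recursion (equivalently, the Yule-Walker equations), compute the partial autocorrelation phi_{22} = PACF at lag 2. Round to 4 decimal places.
\phi_{22} = 0.3930

The PACF at lag k is phi_{kk}, the last component of the solution
to the Yule-Walker system G_k phi = r_k where
  (G_k)_{ij} = rho(|i - j|), (r_k)_i = rho(i), i,j = 1..k.
Equivalently, Durbin-Levinson gives phi_{kk} iteratively:
  phi_{11} = rho(1)
  phi_{kk} = [rho(k) - sum_{j=1..k-1} phi_{k-1,j} rho(k-j)]
            / [1 - sum_{j=1..k-1} phi_{k-1,j} rho(j)],
  phi_{k,j} = phi_{k-1,j} - phi_{kk} phi_{k-1,k-j},  j = 1..k-1.
Step k = 1:
  phi_11 = rho(1) = 0.7529.
Step k = 2:
  phi_22 = [rho(2) - phi_11 rho(1)] / [1 - phi_11 rho(1)] = [0.7371 - (0.7529)(0.7529)] / [1 - (0.7529)(0.7529)]
         = 0.17024159 / 0.43314159 = 0.393.
Therefore phi_{22} = 0.3930.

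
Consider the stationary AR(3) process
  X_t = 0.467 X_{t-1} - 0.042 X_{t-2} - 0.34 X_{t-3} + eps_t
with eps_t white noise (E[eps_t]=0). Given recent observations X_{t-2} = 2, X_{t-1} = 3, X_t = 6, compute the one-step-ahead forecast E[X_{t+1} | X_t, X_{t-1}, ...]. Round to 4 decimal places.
E[X_{t+1} \mid \mathcal F_t] = 1.9960

For an AR(p) model X_t = c + sum_i phi_i X_{t-i} + eps_t, the
one-step-ahead conditional mean is
  E[X_{t+1} | X_t, ...] = c + sum_i phi_i X_{t+1-i}.
Substitute known values:
  E[X_{t+1} | ...] = (0.467) * (6) + (-0.042) * (3) + (-0.34) * (2)
                   = 1.9960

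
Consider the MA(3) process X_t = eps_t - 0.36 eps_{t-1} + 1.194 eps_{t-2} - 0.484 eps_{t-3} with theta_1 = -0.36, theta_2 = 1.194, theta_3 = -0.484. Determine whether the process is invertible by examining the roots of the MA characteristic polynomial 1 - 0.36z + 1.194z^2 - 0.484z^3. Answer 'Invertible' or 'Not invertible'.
\text{Not invertible}

The MA(q) characteristic polynomial is P(z) = 1 - 0.36z + 1.194z^2 - 0.484z^3.
Invertibility requires all roots to lie outside the unit circle, i.e. |z| > 1 for every root.
Degree 3: look for a simple real root z0 first, then factor out (1 - z/z0) and solve the remaining quadratic.
Testing z0 = 2.5: P(2.5) = 1 + (-0.36)(2.5) + (1.194)(2.5)^2 + (-0.484)(2.5)^3
  = 1 + (-0.9) + (7.4625) + (-7.5625) = 0.  So z_0 = 2.5 is a root, |z_0| = 2.5.
Divide out the factor (1 - 0.4 z) = (1 - z/z0) (since 1/z0 = 0.4):
  P(z) = (1 - 0.4 z)(1 + (0.04) z + (1.21) z^2)
  [check: z-coef 0.04 - (0.4) = -0.36; z^2-coef 1.21 - (0.4)(0.04) = 1.194; z^3-coef -(0.4)(1.21) = -0.484.]
Remaining roots from the quadratic factor 1 + (0.04) z + (1.21) z^2:
  Set 1 + (0.04) z + (1.21) z^2 = 0, i.e. a z^2 + b z + c = 0 with a = 1.21, b = 0.04, c = 1.
  Discriminant D = b^2 - 4ac = (0.04)^2 - 4*(1.21)*1 = 0.0016 - (4.84) = -4.8384.
  D < 0, so the roots are the complex-conjugate pair z = (-b +/- i sqrt(-D)) / (2a) = -0.0165 +/- 0.9089i.
  For a conjugate pair |z|^2 = z * conj(z) = (product of roots) = c/a = 1/(1.21) = 0.826446, so |z| = sqrt(0.826446) = 0.9091 for both roots.
Moduli of all roots: 2.5000, 0.9091, 0.9091.
All moduli strictly greater than 1? No.
Verdict: Not invertible.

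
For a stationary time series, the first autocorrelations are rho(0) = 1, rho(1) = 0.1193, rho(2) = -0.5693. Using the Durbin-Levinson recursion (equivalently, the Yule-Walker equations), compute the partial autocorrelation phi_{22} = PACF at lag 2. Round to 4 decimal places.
\phi_{22} = -0.5920

The PACF at lag k is phi_{kk}, the last component of the solution
to the Yule-Walker system G_k phi = r_k where
  (G_k)_{ij} = rho(|i - j|), (r_k)_i = rho(i), i,j = 1..k.
Equivalently, Durbin-Levinson gives phi_{kk} iteratively:
  phi_{11} = rho(1)
  phi_{kk} = [rho(k) - sum_{j=1..k-1} phi_{k-1,j} rho(k-j)]
            / [1 - sum_{j=1..k-1} phi_{k-1,j} rho(j)],
  phi_{k,j} = phi_{k-1,j} - phi_{kk} phi_{k-1,k-j},  j = 1..k-1.
Step k = 1:
  phi_11 = rho(1) = 0.1193.
Step k = 2:
  phi_22 = [rho(2) - phi_11 rho(1)] / [1 - phi_11 rho(1)] = [-0.5693 - (0.1193)(0.1193)] / [1 - (0.1193)(0.1193)]
         = -0.58353249 / 0.98576751 = -0.592.
Therefore phi_{22} = -0.5920.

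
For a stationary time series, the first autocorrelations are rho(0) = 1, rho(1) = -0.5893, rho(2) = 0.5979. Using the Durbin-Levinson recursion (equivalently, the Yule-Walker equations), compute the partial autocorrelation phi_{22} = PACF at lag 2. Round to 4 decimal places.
\phi_{22} = 0.3840

The PACF at lag k is phi_{kk}, the last component of the solution
to the Yule-Walker system G_k phi = r_k where
  (G_k)_{ij} = rho(|i - j|), (r_k)_i = rho(i), i,j = 1..k.
Equivalently, Durbin-Levinson gives phi_{kk} iteratively:
  phi_{11} = rho(1)
  phi_{kk} = [rho(k) - sum_{j=1..k-1} phi_{k-1,j} rho(k-j)]
            / [1 - sum_{j=1..k-1} phi_{k-1,j} rho(j)],
  phi_{k,j} = phi_{k-1,j} - phi_{kk} phi_{k-1,k-j},  j = 1..k-1.
Step k = 1:
  phi_11 = rho(1) = -0.5893.
Step k = 2:
  phi_22 = [rho(2) - phi_11 rho(1)] / [1 - phi_11 rho(1)] = [0.5979 - (-0.5893)(-0.5893)] / [1 - (-0.5893)(-0.5893)]
         = 0.25062551 / 0.65272551 = 0.384.
Therefore phi_{22} = 0.3840.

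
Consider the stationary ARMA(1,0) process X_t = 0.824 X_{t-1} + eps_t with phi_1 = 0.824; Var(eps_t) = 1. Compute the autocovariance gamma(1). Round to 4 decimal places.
\gamma(1) = 2.5668

Multiply the model equation by X_{t-k} and take expectations. With theta_0 = psi_0 = 1 and psi_j the MA(infinity) weights, this gives
  gamma(k) - sum_i phi_i gamma(k-i) = c_k,
  c_k = sigma^2 * sum_{j=k..q} theta_j psi_{j-k}   (c_k = 0 for k > q),
using gamma(-m) = gamma(m).
Pure AR (q = 0): c_0 = sigma^2 = 1, c_k = 0 for k >= 1.
Equations for k = 0 and k = 1 (AR order 1):
  gamma(0) = phi_1 gamma(1) + c_0
  gamma(1) = phi_1 gamma(0) + c_1
Substituting the second into the first: gamma(0) (1 - phi_1^2) = c_0 + phi_1 c_1, so
  gamma(0) = c_0 / (1 - phi_1^2) = 1 / (1 - (0.824)^2) = 1 / 0.321024 = 3.115032.
  gamma(1) = phi_1 gamma(0) = (0.824)(3.115032) = 2.566786.
Therefore gamma(1) = 2.5668 (to 4 decimal places).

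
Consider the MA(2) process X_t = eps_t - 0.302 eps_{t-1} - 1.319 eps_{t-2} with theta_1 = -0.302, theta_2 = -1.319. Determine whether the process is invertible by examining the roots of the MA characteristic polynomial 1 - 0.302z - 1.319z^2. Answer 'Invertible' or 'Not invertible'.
\text{Not invertible}

The MA(q) characteristic polynomial is P(z) = 1 - 0.302z - 1.319z^2.
Invertibility requires all roots to lie outside the unit circle, i.e. |z| > 1 for every root.
Set 1 + (-0.302) z + (-1.319) z^2 = 0, i.e. a z^2 + b z + c = 0 with a = -1.319, b = -0.302, c = 1.
Discriminant D = b^2 - 4ac = (-0.302)^2 - 4*(-1.319)*1 = 0.091204 - (-5.276) = 5.367204.
D >= 0, so the roots are real: z = (-b +/- sqrt(D)) / (2a) = (0.302 +/- 2.316723) / (-2.638).
  z_1 = (0.302 + 2.316723) / (-2.638) = -0.9927,   |z_1| = 0.9927.
  z_2 = (0.302 - 2.316723) / (-2.638) = 0.7637,   |z_2| = 0.7637.
Moduli of all roots: 0.9927, 0.7637.
All moduli strictly greater than 1? No.
Verdict: Not invertible.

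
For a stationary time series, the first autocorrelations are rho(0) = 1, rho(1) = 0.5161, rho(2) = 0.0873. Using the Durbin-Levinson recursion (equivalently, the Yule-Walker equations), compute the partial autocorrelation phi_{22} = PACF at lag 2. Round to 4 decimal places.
\phi_{22} = -0.2441

The PACF at lag k is phi_{kk}, the last component of the solution
to the Yule-Walker system G_k phi = r_k where
  (G_k)_{ij} = rho(|i - j|), (r_k)_i = rho(i), i,j = 1..k.
Equivalently, Durbin-Levinson gives phi_{kk} iteratively:
  phi_{11} = rho(1)
  phi_{kk} = [rho(k) - sum_{j=1..k-1} phi_{k-1,j} rho(k-j)]
            / [1 - sum_{j=1..k-1} phi_{k-1,j} rho(j)],
  phi_{k,j} = phi_{k-1,j} - phi_{kk} phi_{k-1,k-j},  j = 1..k-1.
Step k = 1:
  phi_11 = rho(1) = 0.5161.
Step k = 2:
  phi_22 = [rho(2) - phi_11 rho(1)] / [1 - phi_11 rho(1)] = [0.0873 - (0.5161)(0.5161)] / [1 - (0.5161)(0.5161)]
         = -0.17905921 / 0.73364079 = -0.2441.
Therefore phi_{22} = -0.2441.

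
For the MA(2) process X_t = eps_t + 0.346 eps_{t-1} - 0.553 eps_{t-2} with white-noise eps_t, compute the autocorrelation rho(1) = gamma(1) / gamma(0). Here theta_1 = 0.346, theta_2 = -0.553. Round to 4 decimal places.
\rho(1) = 0.1085

For an MA(q) process with theta_0 = 1, the autocovariance is
  gamma(k) = sigma^2 * sum_{i=0..q-k} theta_i * theta_{i+k},
and rho(k) = gamma(k) / gamma(0). Sigma^2 cancels.
  numerator   = (1)*(0.346) + (0.346)*(-0.553) = 0.154662.
  denominator = (1)^2 + (0.346)^2 + (-0.553)^2 = 1.425525.
  rho(1) = 0.154662 / 1.425525 = 0.1085.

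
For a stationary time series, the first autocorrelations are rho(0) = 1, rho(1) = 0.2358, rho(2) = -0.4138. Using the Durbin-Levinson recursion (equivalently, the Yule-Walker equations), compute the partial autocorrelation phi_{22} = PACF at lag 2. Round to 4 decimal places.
\phi_{22} = -0.4970

The PACF at lag k is phi_{kk}, the last component of the solution
to the Yule-Walker system G_k phi = r_k where
  (G_k)_{ij} = rho(|i - j|), (r_k)_i = rho(i), i,j = 1..k.
Equivalently, Durbin-Levinson gives phi_{kk} iteratively:
  phi_{11} = rho(1)
  phi_{kk} = [rho(k) - sum_{j=1..k-1} phi_{k-1,j} rho(k-j)]
            / [1 - sum_{j=1..k-1} phi_{k-1,j} rho(j)],
  phi_{k,j} = phi_{k-1,j} - phi_{kk} phi_{k-1,k-j},  j = 1..k-1.
Step k = 1:
  phi_11 = rho(1) = 0.2358.
Step k = 2:
  phi_22 = [rho(2) - phi_11 rho(1)] / [1 - phi_11 rho(1)] = [-0.4138 - (0.2358)(0.2358)] / [1 - (0.2358)(0.2358)]
         = -0.46940164 / 0.94439836 = -0.497.
Therefore phi_{22} = -0.4970.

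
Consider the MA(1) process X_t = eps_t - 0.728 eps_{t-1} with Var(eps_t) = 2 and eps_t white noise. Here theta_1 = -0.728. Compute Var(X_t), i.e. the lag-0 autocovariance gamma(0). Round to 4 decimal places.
\gamma(0) = 3.0600

For an MA(q) process X_t = eps_t + sum_i theta_i eps_{t-i} with
Var(eps_t) = sigma^2, the variance is
  gamma(0) = sigma^2 * (1 + sum_i theta_i^2).
  sum_i theta_i^2 = (-0.728)^2 = 0.529984.
  gamma(0) = 2 * (1 + 0.529984) = 2 * 1.529984 = 3.059968, which rounds to 3.0600.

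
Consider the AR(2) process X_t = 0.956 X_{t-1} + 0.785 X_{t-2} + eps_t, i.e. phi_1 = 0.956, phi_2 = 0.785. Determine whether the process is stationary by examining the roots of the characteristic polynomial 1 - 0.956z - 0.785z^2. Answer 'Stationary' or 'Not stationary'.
\text{Not stationary}

The AR(p) characteristic polynomial is P(z) = 1 - 0.956z - 0.785z^2.
Stationarity requires all roots to lie outside the unit circle, i.e. |z| > 1 for every root.
Set 1 + (-0.956) z + (-0.785) z^2 = 0, i.e. a z^2 + b z + c = 0 with a = -0.785, b = -0.956, c = 1.
Discriminant D = b^2 - 4ac = (-0.956)^2 - 4*(-0.785)*1 = 0.913936 - (-3.14) = 4.053936.
D >= 0, so the roots are real: z = (-b +/- sqrt(D)) / (2a) = (0.956 +/- 2.013439) / (-1.57).
  z_1 = (0.956 + 2.013439) / (-1.57) = -1.8914,   |z_1| = 1.8914.
  z_2 = (0.956 - 2.013439) / (-1.57) = 0.6735,   |z_2| = 0.6735.
Moduli of all roots: 1.8914, 0.6735.
All moduli strictly greater than 1? No.
Verdict: Not stationary.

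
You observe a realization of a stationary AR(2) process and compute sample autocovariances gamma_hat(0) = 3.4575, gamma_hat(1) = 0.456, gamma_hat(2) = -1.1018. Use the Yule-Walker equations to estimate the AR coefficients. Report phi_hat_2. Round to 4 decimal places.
\hat\phi_{2} = -0.3420

The Yule-Walker equations for an AR(p) process read, in matrix form,
  Gamma_p phi = r_p,   with   (Gamma_p)_{ij} = gamma(|i - j|),
                       (r_p)_i = gamma(i),   i,j = 1..p.
Substitute the sample gammas (Toeplitz matrix and right-hand side of size 2):
  Gamma_p = [[3.4575, 0.456], [0.456, 3.4575]]
  r_p     = [0.456, -1.1018]
Written out:
  3.4575 phi_1 + 0.456 phi_2 = 0.456
  0.456 phi_1 + 3.4575 phi_2 = -1.1018
Solve by Cramer's rule:
  det = gamma(0)^2 - gamma(1)^2 = (3.4575)^2 - (0.456)^2 = 11.95430625 - 0.207936 = 11.74637025
  phi_hat_1 = [gamma(1) gamma(0) - gamma(1) gamma(2)] / det = [(0.456)(3.4575) - (0.456)(-1.1018)] / 11.74637025 = 2.0790408 / 11.74637025 = 0.177
  phi_hat_2 = [gamma(0) gamma(2) - gamma(1)^2] / det = [(3.4575)(-1.1018) - (0.456)^2] / 11.74637025 = -4.0174095 / 11.74637025 = -0.342
So phi_hat = [0.1770, -0.3420].
Therefore phi_hat_2 = -0.3420.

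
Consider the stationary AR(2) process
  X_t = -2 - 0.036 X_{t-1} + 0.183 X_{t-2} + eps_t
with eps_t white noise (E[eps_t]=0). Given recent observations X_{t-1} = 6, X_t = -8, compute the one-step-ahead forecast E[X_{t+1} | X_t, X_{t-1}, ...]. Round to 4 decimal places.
E[X_{t+1} \mid \mathcal F_t] = -0.6140

For an AR(p) model X_t = c + sum_i phi_i X_{t-i} + eps_t, the
one-step-ahead conditional mean is
  E[X_{t+1} | X_t, ...] = c + sum_i phi_i X_{t+1-i}.
Substitute known values:
  E[X_{t+1} | ...] = -2 + (-0.036) * (-8) + (0.183) * (6)
                   = -0.6140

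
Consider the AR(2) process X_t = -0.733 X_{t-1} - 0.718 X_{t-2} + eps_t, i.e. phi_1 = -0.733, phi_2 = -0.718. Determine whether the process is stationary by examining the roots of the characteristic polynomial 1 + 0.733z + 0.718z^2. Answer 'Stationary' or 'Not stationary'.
\text{Stationary}

The AR(p) characteristic polynomial is P(z) = 1 + 0.733z + 0.718z^2.
Stationarity requires all roots to lie outside the unit circle, i.e. |z| > 1 for every root.
Set 1 + (0.733) z + (0.718) z^2 = 0, i.e. a z^2 + b z + c = 0 with a = 0.718, b = 0.733, c = 1.
Discriminant D = b^2 - 4ac = (0.733)^2 - 4*(0.718)*1 = 0.537289 - (2.872) = -2.334711.
D < 0, so the roots are the complex-conjugate pair z = (-b +/- i sqrt(-D)) / (2a) = -0.5104 +/- 1.0641i.
For a conjugate pair |z|^2 = z * conj(z) = (product of roots) = c/a = 1/(0.718) = 1.392758, so |z| = sqrt(1.392758) = 1.1802 for both roots.
Moduli of all roots: 1.1802, 1.1802.
All moduli strictly greater than 1? Yes.
Verdict: Stationary.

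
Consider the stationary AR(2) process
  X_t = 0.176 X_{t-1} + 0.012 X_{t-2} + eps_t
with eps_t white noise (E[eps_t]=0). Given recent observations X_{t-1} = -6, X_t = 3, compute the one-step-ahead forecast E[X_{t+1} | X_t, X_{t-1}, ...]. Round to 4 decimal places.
E[X_{t+1} \mid \mathcal F_t] = 0.4560

For an AR(p) model X_t = c + sum_i phi_i X_{t-i} + eps_t, the
one-step-ahead conditional mean is
  E[X_{t+1} | X_t, ...] = c + sum_i phi_i X_{t+1-i}.
Substitute known values:
  E[X_{t+1} | ...] = (0.176) * (3) + (0.012) * (-6)
                   = 0.4560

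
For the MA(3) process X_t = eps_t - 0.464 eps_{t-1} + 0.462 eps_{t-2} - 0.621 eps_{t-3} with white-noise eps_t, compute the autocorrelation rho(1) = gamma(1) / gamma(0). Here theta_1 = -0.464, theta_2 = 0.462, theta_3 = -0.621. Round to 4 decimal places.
\rho(1) = -0.5320

For an MA(q) process with theta_0 = 1, the autocovariance is
  gamma(k) = sigma^2 * sum_{i=0..q-k} theta_i * theta_{i+k},
and rho(k) = gamma(k) / gamma(0). Sigma^2 cancels.
  numerator   = (1)*(-0.464) + (-0.464)*(0.462) + (0.462)*(-0.621) = -0.96527.
  denominator = (1)^2 + (-0.464)^2 + (0.462)^2 + (-0.621)^2 = 1.814381.
  rho(1) = -0.96527 / 1.814381 = -0.5320.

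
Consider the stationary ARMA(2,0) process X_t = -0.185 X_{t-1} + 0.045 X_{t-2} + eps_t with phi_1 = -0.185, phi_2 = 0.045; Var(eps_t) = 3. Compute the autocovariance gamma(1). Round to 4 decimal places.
\gamma(1) = -0.6050

Multiply the model equation by X_{t-k} and take expectations. With theta_0 = psi_0 = 1 and psi_j the MA(infinity) weights, this gives
  gamma(k) - sum_i phi_i gamma(k-i) = c_k,
  c_k = sigma^2 * sum_{j=k..q} theta_j psi_{j-k}   (c_k = 0 for k > q),
using gamma(-m) = gamma(m).
Pure AR (q = 0): c_0 = sigma^2 = 3, c_k = 0 for k >= 1.
Equations for k = 0, 1, 2 (AR order 2, c_2 = 0):
  (E0) gamma(0) = phi_1 gamma(1) + phi_2 gamma(2) + c_0
  (E1) gamma(1) = phi_1 gamma(0) + phi_2 gamma(1) + c_1
  (E2) gamma(2) = phi_1 gamma(1) + phi_2 gamma(0)
From (E1): gamma(1) = A gamma(0) + B with
  A = phi_1 / (1 - phi_2) = -0.185 / 0.955 = -0.193717,   B = c_1 / (1 - phi_2) = 0 / 0.955 = 0.
Insert (E2) into (E0): gamma(0) (1 - phi_2^2) = phi_1 (1 + phi_2) gamma(1) + c_0.
  phi_1 (1 + phi_2) = (-0.185)(1.045) = -0.193325,   1 - phi_2^2 = 0.997975.
Replace gamma(1) by A gamma(0) + B and collect gamma(0):
  gamma(0) [0.997975 - (-0.193325)(-0.193717)] = c_0 = 3
  gamma(0) * 0.960525 = 3
  gamma(0) = 3 / 0.960525 = 3.123293.
  gamma(1) = A gamma(0) = (-0.193717)(3.123293) = -0.605036.
Therefore gamma(1) = -0.6050 (to 4 decimal places).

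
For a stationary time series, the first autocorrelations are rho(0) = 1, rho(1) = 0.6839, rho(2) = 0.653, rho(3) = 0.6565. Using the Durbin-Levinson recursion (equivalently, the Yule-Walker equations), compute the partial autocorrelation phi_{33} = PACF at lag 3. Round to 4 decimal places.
\phi_{33} = 0.2721

The PACF at lag k is phi_{kk}, the last component of the solution
to the Yule-Walker system G_k phi = r_k where
  (G_k)_{ij} = rho(|i - j|), (r_k)_i = rho(i), i,j = 1..k.
Equivalently, Durbin-Levinson gives phi_{kk} iteratively:
  phi_{11} = rho(1)
  phi_{kk} = [rho(k) - sum_{j=1..k-1} phi_{k-1,j} rho(k-j)]
            / [1 - sum_{j=1..k-1} phi_{k-1,j} rho(j)],
  phi_{k,j} = phi_{k-1,j} - phi_{kk} phi_{k-1,k-j},  j = 1..k-1.
Step k = 1:
  phi_11 = rho(1) = 0.6839.
Step k = 2:
  phi_22 = [rho(2) - phi_11 rho(1)] / [1 - phi_11 rho(1)] = [0.653 - (0.6839)(0.6839)] / [1 - (0.6839)(0.6839)]
         = 0.18528079 / 0.53228079 = 0.348088.
  Update: phi_21 = phi_11 - phi_22 phi_11 = 0.6839 - (0.348088)(0.6839) = 0.445842.
Step k = 3:
  phi_33 = [rho(3) - phi_21 rho(2) - phi_22 rho(1)] / [1 - phi_21 rho(1) - phi_22 rho(2)]
    numerator   = 0.6565 - (0.445842)(0.653) - (0.348088)(0.6839) = 0.12730728
    denominator = 1 - (0.445842)(0.6839) - (0.348088)(0.653) = 0.46778669
  phi_33 = 0.12730728 / 0.46778669 = 0.2721.
Therefore phi_{33} = 0.2721.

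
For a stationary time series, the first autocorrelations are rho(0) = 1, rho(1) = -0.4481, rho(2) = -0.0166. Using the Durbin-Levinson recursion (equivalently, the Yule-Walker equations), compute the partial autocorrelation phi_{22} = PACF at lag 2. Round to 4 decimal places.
\phi_{22} = -0.2720

The PACF at lag k is phi_{kk}, the last component of the solution
to the Yule-Walker system G_k phi = r_k where
  (G_k)_{ij} = rho(|i - j|), (r_k)_i = rho(i), i,j = 1..k.
Equivalently, Durbin-Levinson gives phi_{kk} iteratively:
  phi_{11} = rho(1)
  phi_{kk} = [rho(k) - sum_{j=1..k-1} phi_{k-1,j} rho(k-j)]
            / [1 - sum_{j=1..k-1} phi_{k-1,j} rho(j)],
  phi_{k,j} = phi_{k-1,j} - phi_{kk} phi_{k-1,k-j},  j = 1..k-1.
Step k = 1:
  phi_11 = rho(1) = -0.4481.
Step k = 2:
  phi_22 = [rho(2) - phi_11 rho(1)] / [1 - phi_11 rho(1)] = [-0.0166 - (-0.4481)(-0.4481)] / [1 - (-0.4481)(-0.4481)]
         = -0.21739361 / 0.79920639 = -0.272.
Therefore phi_{22} = -0.2720.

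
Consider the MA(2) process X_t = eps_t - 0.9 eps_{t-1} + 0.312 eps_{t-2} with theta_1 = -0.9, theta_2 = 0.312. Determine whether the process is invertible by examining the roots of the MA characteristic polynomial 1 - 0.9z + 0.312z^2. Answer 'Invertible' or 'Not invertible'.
\text{Invertible}

The MA(q) characteristic polynomial is P(z) = 1 - 0.9z + 0.312z^2.
Invertibility requires all roots to lie outside the unit circle, i.e. |z| > 1 for every root.
Set 1 + (-0.9) z + (0.312) z^2 = 0, i.e. a z^2 + b z + c = 0 with a = 0.312, b = -0.9, c = 1.
Discriminant D = b^2 - 4ac = (-0.9)^2 - 4*(0.312)*1 = 0.81 - (1.248) = -0.438.
D < 0, so the roots are the complex-conjugate pair z = (-b +/- i sqrt(-D)) / (2a) = 1.4423 +/- 1.0606i.
For a conjugate pair |z|^2 = z * conj(z) = (product of roots) = c/a = 1/(0.312) = 3.205128, so |z| = sqrt(3.205128) = 1.7903 for both roots.
Moduli of all roots: 1.7903, 1.7903.
All moduli strictly greater than 1? Yes.
Verdict: Invertible.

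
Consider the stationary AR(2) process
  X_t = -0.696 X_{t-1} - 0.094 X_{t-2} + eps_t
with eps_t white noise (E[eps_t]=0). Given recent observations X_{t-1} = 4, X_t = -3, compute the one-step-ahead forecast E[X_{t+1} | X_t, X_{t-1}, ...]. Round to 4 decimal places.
E[X_{t+1} \mid \mathcal F_t] = 1.7120

For an AR(p) model X_t = c + sum_i phi_i X_{t-i} + eps_t, the
one-step-ahead conditional mean is
  E[X_{t+1} | X_t, ...] = c + sum_i phi_i X_{t+1-i}.
Substitute known values:
  E[X_{t+1} | ...] = (-0.696) * (-3) + (-0.094) * (4)
                   = 1.7120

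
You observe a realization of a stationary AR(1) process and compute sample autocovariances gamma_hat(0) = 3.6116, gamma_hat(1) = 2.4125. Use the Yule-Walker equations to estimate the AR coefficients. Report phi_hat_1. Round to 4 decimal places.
\hat\phi_{1} = 0.6680

The Yule-Walker equations for an AR(p) process read, in matrix form,
  Gamma_p phi = r_p,   with   (Gamma_p)_{ij} = gamma(|i - j|),
                       (r_p)_i = gamma(i),   i,j = 1..p.
Substitute the sample gammas (Toeplitz matrix and right-hand side of size 1):
  Gamma_p = [[3.6116]]
  r_p     = [2.4125]
With p = 1 this is the single equation gamma(0) phi_1 = gamma(1):
  phi_hat_1 = gamma(1) / gamma(0) = 2.4125 / 3.6116 = 0.6680.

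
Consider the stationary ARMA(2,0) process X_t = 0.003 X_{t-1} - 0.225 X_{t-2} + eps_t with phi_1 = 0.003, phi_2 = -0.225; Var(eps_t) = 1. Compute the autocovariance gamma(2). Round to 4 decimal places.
\gamma(2) = -0.2370

Multiply the model equation by X_{t-k} and take expectations. With theta_0 = psi_0 = 1 and psi_j the MA(infinity) weights, this gives
  gamma(k) - sum_i phi_i gamma(k-i) = c_k,
  c_k = sigma^2 * sum_{j=k..q} theta_j psi_{j-k}   (c_k = 0 for k > q),
using gamma(-m) = gamma(m).
Pure AR (q = 0): c_0 = sigma^2 = 1, c_k = 0 for k >= 1.
Equations for k = 0, 1, 2 (AR order 2, c_2 = 0):
  (E0) gamma(0) = phi_1 gamma(1) + phi_2 gamma(2) + c_0
  (E1) gamma(1) = phi_1 gamma(0) + phi_2 gamma(1) + c_1
  (E2) gamma(2) = phi_1 gamma(1) + phi_2 gamma(0)
From (E1): gamma(1) = A gamma(0) + B with
  A = phi_1 / (1 - phi_2) = 0.003 / 1.225 = 0.002449,   B = c_1 / (1 - phi_2) = 0 / 1.225 = 0.
Insert (E2) into (E0): gamma(0) (1 - phi_2^2) = phi_1 (1 + phi_2) gamma(1) + c_0.
  phi_1 (1 + phi_2) = (0.003)(0.775) = 0.002325,   1 - phi_2^2 = 0.949375.
Replace gamma(1) by A gamma(0) + B and collect gamma(0):
  gamma(0) [0.949375 - (0.002325)(0.002449)] = c_0 = 1
  gamma(0) * 0.949369 = 1
  gamma(0) = 1 / 0.949369 = 1.053331.
  gamma(1) = A gamma(0) = (0.002449)(1.053331) = 0.00258.
  gamma(2) = phi_1 gamma(1) + phi_2 gamma(0) = (0.003)(0.00258) + (-0.225)(1.053331) = -0.236992.
Therefore gamma(2) = -0.2370 (to 4 decimal places).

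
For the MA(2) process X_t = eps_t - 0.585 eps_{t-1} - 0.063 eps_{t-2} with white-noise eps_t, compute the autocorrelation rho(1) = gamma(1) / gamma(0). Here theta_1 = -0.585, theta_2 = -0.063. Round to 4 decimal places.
\rho(1) = -0.4072

For an MA(q) process with theta_0 = 1, the autocovariance is
  gamma(k) = sigma^2 * sum_{i=0..q-k} theta_i * theta_{i+k},
and rho(k) = gamma(k) / gamma(0). Sigma^2 cancels.
  numerator   = (1)*(-0.585) + (-0.585)*(-0.063) = -0.548145.
  denominator = (1)^2 + (-0.585)^2 + (-0.063)^2 = 1.346194.
  rho(1) = -0.548145 / 1.346194 = -0.4072.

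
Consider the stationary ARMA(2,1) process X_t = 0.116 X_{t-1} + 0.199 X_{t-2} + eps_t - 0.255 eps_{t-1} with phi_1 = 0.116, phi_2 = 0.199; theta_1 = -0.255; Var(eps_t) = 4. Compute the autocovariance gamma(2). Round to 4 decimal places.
\gamma(2) = 0.7622

Multiply the model equation by X_{t-k} and take expectations. With theta_0 = psi_0 = 1 and psi_j the MA(infinity) weights, this gives
  gamma(k) - sum_i phi_i gamma(k-i) = c_k,
  c_k = sigma^2 * sum_{j=k..q} theta_j psi_{j-k}   (c_k = 0 for k > q),
using gamma(-m) = gamma(m).
psi-weights needed (psi_j = theta_j + sum_i phi_i psi_{j-i}):
  psi_1 = theta_1 + phi_1 = -0.255 + (0.116) = -0.139
Right-hand sides:
  c_0 = sigma^2 (1 + theta_1 psi_1) = 4 * (1 + (-0.255)(-0.139)) = 4 * 1.035445 = 4.14178
  c_1 = sigma^2 theta_1 = 4 * (-0.255) = -1.02
  c_2 = 0
Equations for k = 0, 1, 2 (AR order 2, c_2 = 0):
  (E0) gamma(0) = phi_1 gamma(1) + phi_2 gamma(2) + c_0
  (E1) gamma(1) = phi_1 gamma(0) + phi_2 gamma(1) + c_1
  (E2) gamma(2) = phi_1 gamma(1) + phi_2 gamma(0)
From (E1): gamma(1) = A gamma(0) + B with
  A = phi_1 / (1 - phi_2) = 0.116 / 0.801 = 0.144819,   B = c_1 / (1 - phi_2) = -1.02 / 0.801 = -1.273408.
Insert (E2) into (E0): gamma(0) (1 - phi_2^2) = phi_1 (1 + phi_2) gamma(1) + c_0.
  phi_1 (1 + phi_2) = (0.116)(1.199) = 0.139084,   1 - phi_2^2 = 0.960399.
Replace gamma(1) by A gamma(0) + B and collect gamma(0):
  gamma(0) [0.960399 - (0.139084)(0.144819)] = (0.139084)(-1.273408) + 4.14178
  gamma(0) * 0.940257 = 3.964669
  gamma(0) = 3.964669 / 0.940257 = 4.21658.
  gamma(1) = A gamma(0) + B = (0.144819)(4.21658) + (-1.273408) = -0.662767.
  gamma(2) = phi_1 gamma(1) + phi_2 gamma(0) = (0.116)(-0.662767) + (0.199)(4.21658) = 0.762218.
Therefore gamma(2) = 0.7622 (to 4 decimal places).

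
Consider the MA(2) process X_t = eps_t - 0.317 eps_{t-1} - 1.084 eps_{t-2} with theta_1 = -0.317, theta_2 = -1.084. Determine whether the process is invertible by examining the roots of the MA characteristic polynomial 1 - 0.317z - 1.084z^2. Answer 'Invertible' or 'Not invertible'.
\text{Not invertible}

The MA(q) characteristic polynomial is P(z) = 1 - 0.317z - 1.084z^2.
Invertibility requires all roots to lie outside the unit circle, i.e. |z| > 1 for every root.
Set 1 + (-0.317) z + (-1.084) z^2 = 0, i.e. a z^2 + b z + c = 0 with a = -1.084, b = -0.317, c = 1.
Discriminant D = b^2 - 4ac = (-0.317)^2 - 4*(-1.084)*1 = 0.100489 - (-4.336) = 4.436489.
D >= 0, so the roots are real: z = (-b +/- sqrt(D)) / (2a) = (0.317 +/- 2.106297) / (-2.168).
  z_1 = (0.317 + 2.106297) / (-2.168) = -1.1178,   |z_1| = 1.1178.
  z_2 = (0.317 - 2.106297) / (-2.168) = 0.8253,   |z_2| = 0.8253.
Moduli of all roots: 1.1178, 0.8253.
All moduli strictly greater than 1? No.
Verdict: Not invertible.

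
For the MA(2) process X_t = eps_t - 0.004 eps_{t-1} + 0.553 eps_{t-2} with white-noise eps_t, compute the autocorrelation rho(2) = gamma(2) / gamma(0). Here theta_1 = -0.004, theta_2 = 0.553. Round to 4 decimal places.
\rho(2) = 0.4235

For an MA(q) process with theta_0 = 1, the autocovariance is
  gamma(k) = sigma^2 * sum_{i=0..q-k} theta_i * theta_{i+k},
and rho(k) = gamma(k) / gamma(0). Sigma^2 cancels.
  numerator   = (1)*(0.553) = 0.553.
  denominator = (1)^2 + (-0.004)^2 + (0.553)^2 = 1.305825.
  rho(2) = 0.553 / 1.305825 = 0.4235.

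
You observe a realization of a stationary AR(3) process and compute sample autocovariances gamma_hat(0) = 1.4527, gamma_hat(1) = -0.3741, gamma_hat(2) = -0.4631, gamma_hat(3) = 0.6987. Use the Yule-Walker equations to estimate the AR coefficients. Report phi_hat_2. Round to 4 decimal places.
\hat\phi_{2} = -0.2910

The Yule-Walker equations for an AR(p) process read, in matrix form,
  Gamma_p phi = r_p,   with   (Gamma_p)_{ij} = gamma(|i - j|),
                       (r_p)_i = gamma(i),   i,j = 1..p.
Substitute the sample gammas (Toeplitz matrix and right-hand side of size 3):
  Gamma_p = [[1.4527, -0.3741, -0.4631], [-0.3741, 1.4527, -0.3741], [-0.4631, -0.3741, 1.4527]]
  r_p     = [-0.3741, -0.4631, 0.6987]
Written out (R1..R3):
  (R1) 1.4527 phi_1 - 0.3741 phi_2 - 0.4631 phi_3 = -0.3741
  (R2) -0.3741 phi_1 + 1.4527 phi_2 - 0.3741 phi_3 = -0.4631
  (R3) -0.4631 phi_1 - 0.3741 phi_2 + 1.4527 phi_3 = 0.6987
Gaussian elimination:
  R2 <- R2 - (-0.3741/1.4527) R1 = R2 - (-0.25752) R1:  1.356362 phi_2 - 0.493358 phi_3 = -0.559438
  R3 <- R3 - (-0.4631/1.4527) R1 = R3 - (-0.318786) R1:  -0.493358 phi_2 + 1.30507 phi_3 = 0.579442
  R3 <- R3 - (-0.493358/1.356362) R2 = R3 - (-0.363736) R2:  1.125618 phi_3 = 0.375954
Back-substitution:
  phi_hat_3 = 0.375954 / 1.125618 = 0.333998
  phi_hat_2 = (-0.559438 - (-0.493358)(0.333998)) / 1.356362 = -0.290968
  phi_hat_1 = (-0.3741 - (-0.3741)(-0.290968) - (-0.4631)(0.333998)) / 1.4527 = -0.225977
So phi_hat = [-0.2260, -0.2910, 0.3340].
Therefore phi_hat_2 = -0.2910.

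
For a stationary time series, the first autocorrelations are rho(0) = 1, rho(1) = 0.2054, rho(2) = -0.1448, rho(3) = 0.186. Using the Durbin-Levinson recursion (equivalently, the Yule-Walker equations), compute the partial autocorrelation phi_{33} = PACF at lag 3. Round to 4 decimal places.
\phi_{33} = 0.2840

The PACF at lag k is phi_{kk}, the last component of the solution
to the Yule-Walker system G_k phi = r_k where
  (G_k)_{ij} = rho(|i - j|), (r_k)_i = rho(i), i,j = 1..k.
Equivalently, Durbin-Levinson gives phi_{kk} iteratively:
  phi_{11} = rho(1)
  phi_{kk} = [rho(k) - sum_{j=1..k-1} phi_{k-1,j} rho(k-j)]
            / [1 - sum_{j=1..k-1} phi_{k-1,j} rho(j)],
  phi_{k,j} = phi_{k-1,j} - phi_{kk} phi_{k-1,k-j},  j = 1..k-1.
Step k = 1:
  phi_11 = rho(1) = 0.2054.
Step k = 2:
  phi_22 = [rho(2) - phi_11 rho(1)] / [1 - phi_11 rho(1)] = [-0.1448 - (0.2054)(0.2054)] / [1 - (0.2054)(0.2054)]
         = -0.18698916 / 0.95781084 = -0.195226.
  Update: phi_21 = phi_11 - phi_22 phi_11 = 0.2054 - (-0.195226)(0.2054) = 0.245499.
Step k = 3:
  phi_33 = [rho(3) - phi_21 rho(2) - phi_22 rho(1)] / [1 - phi_21 rho(1) - phi_22 rho(2)]
    numerator   = 0.186 - (0.245499)(-0.1448) - (-0.195226)(0.2054) = 0.26164763
    denominator = 1 - (0.245499)(0.2054) - (-0.195226)(-0.1448) = 0.92130578
  phi_33 = 0.26164763 / 0.92130578 = 0.284.
Therefore phi_{33} = 0.2840.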